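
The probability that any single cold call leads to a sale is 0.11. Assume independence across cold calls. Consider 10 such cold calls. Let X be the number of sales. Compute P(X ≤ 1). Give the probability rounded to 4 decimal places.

0.6972

X ~ Binomial(10, 0.11); P(X ≤ 1) = Σ C(10,k) p^k (1−p)^(10−k) over k:
  k=0: C(10,0)·0.11^0·0.89^10 = 0.311817
  k=1: C(10,1)·0.11^1·0.89^9 = 0.385392
Total = 0.697209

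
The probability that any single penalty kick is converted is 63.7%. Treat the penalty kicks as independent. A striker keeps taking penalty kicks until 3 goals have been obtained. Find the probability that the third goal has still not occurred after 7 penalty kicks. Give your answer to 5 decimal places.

Needing more than 7 penalty kicks ⇔ fewer than 3 successes in the first 7. With X ~ Binomial(7, 0.637), P(Y > 7) = P(X ≤ 2).
  k=0: C(7,0)·0.637^0·0.363^7 = 0.0008305
  k=1: C(7,1)·0.637^1·0.363^6 = 0.0102018
  k=2: C(7,2)·0.637^2·0.363^5 = 0.0537070
P(X ≤ 2) = 0.0647394

0.06474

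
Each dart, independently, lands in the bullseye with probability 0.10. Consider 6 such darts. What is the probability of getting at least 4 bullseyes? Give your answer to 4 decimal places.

0.0013

X ~ Binomial(6, 0.10); P(X ≥ 4) = Σ C(6,k) p^k (1−p)^(6−k) over k:
  k=4: C(6,4)·0.10^4·0.90^2 = 0.001215
  k=5: C(6,5)·0.10^5·0.90^1 = 0.000054
  k=6: C(6,6)·0.10^6·0.90^0 = 0.000001
Total = 0.001270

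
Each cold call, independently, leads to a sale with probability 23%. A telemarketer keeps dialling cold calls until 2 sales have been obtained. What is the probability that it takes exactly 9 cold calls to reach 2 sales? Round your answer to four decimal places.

Y = trial on which the second success occurs; negative binomial, r=2, p=0.23.
P(Y=9) = C(8,1) · p^2 · (1−p)^7
= 8 · 0.0529 · 0.16049 = 0.067917

0.0679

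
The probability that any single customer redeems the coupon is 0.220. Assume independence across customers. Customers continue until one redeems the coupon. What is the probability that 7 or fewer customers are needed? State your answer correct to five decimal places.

Y = number of customers to the first success; geometric, p = 0.22.
P(Y ≤ 7) = 1 − (1−p)^7 = 1 − 0.1756557 = 0.8243443

0.82434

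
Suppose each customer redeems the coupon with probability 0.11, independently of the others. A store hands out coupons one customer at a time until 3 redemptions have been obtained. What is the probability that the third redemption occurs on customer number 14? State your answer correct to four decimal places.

0.0288

Y = trial on which the third success occurs; negative binomial, r=3, p=0.11.
P(Y=14) = C(13,2) · p^3 · (1−p)^11
= 78 · 0.001331 · 0.27752 = 0.028811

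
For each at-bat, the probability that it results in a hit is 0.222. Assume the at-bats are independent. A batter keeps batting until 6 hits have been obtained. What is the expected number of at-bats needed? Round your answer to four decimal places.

Y = total at-bats until the sixth success; negative binomial with r=6, p=0.222.
E[Y] = r / p = 6 / 0.222 = 27.027027

27.0270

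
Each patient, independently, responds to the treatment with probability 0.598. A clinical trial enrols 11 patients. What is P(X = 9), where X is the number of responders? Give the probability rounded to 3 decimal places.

0.087

X ~ Binomial(n=11, p=0.598).
P(X=9) = C(11,9) · p^9 · (1−p)^2
= 55 · 0.0097794 · 0.1616 = 0.08692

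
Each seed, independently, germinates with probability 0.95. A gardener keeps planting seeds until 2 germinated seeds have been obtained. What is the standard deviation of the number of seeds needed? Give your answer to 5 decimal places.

Y = total seeds until the second success; negative binomial with r=2, p=0.95.
SD(Y) = √[r(1−p)/p²] = √(0.1108033) = 0.3328713

0.33287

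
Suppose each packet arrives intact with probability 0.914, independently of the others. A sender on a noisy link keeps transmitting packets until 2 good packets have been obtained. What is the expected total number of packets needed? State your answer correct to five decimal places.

Y = total packets until the second success; negative binomial with r=2, p=0.914.
E[Y] = r / p = 2 / 0.914 = 2.1881838

2.18818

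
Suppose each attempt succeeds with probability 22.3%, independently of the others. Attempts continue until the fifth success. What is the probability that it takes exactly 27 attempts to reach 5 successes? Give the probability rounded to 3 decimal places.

Y = trial on which the fifth success occurs; negative binomial, r=5, p=0.223.
P(Y=27) = C(26,4) · p^5 · (1−p)^22
= 14950 · 0.00055147 · 0.0038838 = 0.03202

0.032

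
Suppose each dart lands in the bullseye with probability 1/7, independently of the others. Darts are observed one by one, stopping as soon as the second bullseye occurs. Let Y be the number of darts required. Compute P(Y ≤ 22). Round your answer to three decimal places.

0.843

Finishing within 22 darts ⇔ at least 2 successes in the first 22. With X ~ Binomial(22, 0.142857), P(Y ≤ 22) = 1 − P(X ≤ 1).
  k=0: C(22,0)·0.142857^0·0.857143^22 = 0.03366
  k=1: C(22,1)·0.142857^1·0.857143^21 = 0.12344
1 − 0.15710 = 0.84290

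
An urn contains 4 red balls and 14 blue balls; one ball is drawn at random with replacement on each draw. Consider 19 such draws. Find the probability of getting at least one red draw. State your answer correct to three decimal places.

P(at least one) = 1 − P(none) = 1 − (1 − 0.222222)^19
= 1 − 0.00844 = 0.99156

0.992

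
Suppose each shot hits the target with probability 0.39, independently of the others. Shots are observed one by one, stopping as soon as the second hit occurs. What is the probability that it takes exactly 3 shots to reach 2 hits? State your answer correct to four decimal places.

0.1856

Y = trial on which the second success occurs; negative binomial, r=2, p=0.39.
P(Y=3) = C(2,1) · p^2 · (1−p)^1
= 2 · 0.1521 · 0.61 = 0.185562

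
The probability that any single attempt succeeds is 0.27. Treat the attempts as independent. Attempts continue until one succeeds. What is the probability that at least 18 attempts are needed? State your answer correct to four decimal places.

0.0047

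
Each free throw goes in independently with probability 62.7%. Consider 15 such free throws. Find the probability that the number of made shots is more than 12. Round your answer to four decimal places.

0.0428

X ~ Binomial(15, 0.627); P(X ≥ 13) = Σ C(15,k) p^k (1−p)^(15−k) over k:
  k=13: C(15,13)·0.627^13·0.373^2 = 0.033813
  k=14: C(15,14)·0.627^14·0.373^1 = 0.008120
  k=15: C(15,15)·0.627^15·0.373^0 = 0.000910
Total = 0.042843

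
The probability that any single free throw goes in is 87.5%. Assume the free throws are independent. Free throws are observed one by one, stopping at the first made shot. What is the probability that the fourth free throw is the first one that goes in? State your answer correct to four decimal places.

Geometric (trials to first success), p = 0.875.
P(Y = 4) = (1−p)^3 · p = 0.0019531 · 0.875 = 0.001709

0.0017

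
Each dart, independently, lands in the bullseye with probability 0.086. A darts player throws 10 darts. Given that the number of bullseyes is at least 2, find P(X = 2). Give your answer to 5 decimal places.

X ~ Binomial(10, 0.086). Want P(X=2 | X≥2) = P(X=2) / P(X≥2).
P(X=2) = C(10,2)·0.086^2·0.914^8 = 0.1620985
P(X≥2) = 1 − 0.4068759 − 0.3828373 = 0.2102868
Ratio = 0.1620985 / 0.2102868 = 0.7708447

0.77084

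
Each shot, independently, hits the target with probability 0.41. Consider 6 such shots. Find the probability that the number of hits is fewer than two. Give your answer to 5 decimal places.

X ~ Binomial(6, 0.41); P(X ≤ 1) = Σ C(6,k) p^k (1−p)^(6−k) over k:
  k=0: C(6,0)·0.41^0·0.59^6 = 0.0421805
  k=1: C(6,1)·0.41^1·0.59^5 = 0.1758714
Total = 0.2180519

0.21805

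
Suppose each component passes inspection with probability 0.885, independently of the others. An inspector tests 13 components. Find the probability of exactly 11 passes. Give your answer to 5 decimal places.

X ~ Binomial(n=13, p=0.885).
P(X=11) = C(13,11) · p^11 · (1−p)^2
= 78 · 0.26084 · 0.013225 = 0.2690706

0.26907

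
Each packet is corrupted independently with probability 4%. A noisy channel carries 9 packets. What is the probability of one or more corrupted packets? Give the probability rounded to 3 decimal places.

P(at least one) = 1 − P(none) = 1 − (1 − 0.04)^9
= 1 − 0.69253 = 0.30747

0.307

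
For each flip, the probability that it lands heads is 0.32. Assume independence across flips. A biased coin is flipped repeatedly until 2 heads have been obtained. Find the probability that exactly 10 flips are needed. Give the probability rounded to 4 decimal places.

Y = trial on which the second success occurs; negative binomial, r=2, p=0.32.
P(Y=10) = C(9,1) · p^2 · (1−p)^8
= 9 · 0.1024 · 0.045716 = 0.042132

0.0421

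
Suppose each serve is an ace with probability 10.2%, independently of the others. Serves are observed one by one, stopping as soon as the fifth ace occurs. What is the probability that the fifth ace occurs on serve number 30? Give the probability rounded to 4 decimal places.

Y = trial on which the fifth success occurs; negative binomial, r=5, p=0.102.
P(Y=30) = C(29,4) · p^5 · (1−p)^25
= 23751 · 1.1041e-05 · 0.067906 = 0.017807

0.0178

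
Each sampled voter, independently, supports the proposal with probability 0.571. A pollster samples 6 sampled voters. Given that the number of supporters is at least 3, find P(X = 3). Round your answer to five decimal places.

0.37770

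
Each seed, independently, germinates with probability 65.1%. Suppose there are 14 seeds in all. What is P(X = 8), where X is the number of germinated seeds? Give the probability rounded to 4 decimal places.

0.1750

X ~ Binomial(n=14, p=0.651).
P(X=8) = C(14,8) · p^8 · (1−p)^6
= 3003 · 0.032259 · 0.001807 = 0.175047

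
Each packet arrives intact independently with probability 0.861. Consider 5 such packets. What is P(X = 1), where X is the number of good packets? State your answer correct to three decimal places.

0.002

X ~ Binomial(n=5, p=0.861).
P(X=1) = C(5,1) · p^1 · (1−p)^4
= 5 · 0.861 · 0.0003733 = 0.00161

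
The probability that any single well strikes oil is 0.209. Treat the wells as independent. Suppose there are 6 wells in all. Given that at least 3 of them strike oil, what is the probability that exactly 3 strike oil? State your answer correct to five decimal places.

X ~ Binomial(6, 0.209). Want P(X=3 | X≥3) = P(X=3) / P(X≥3).
P(X=3) = C(6,3)·0.209^3·0.791^3 = 0.0903646
P(X≥3) = 1 − 0.2449395 − 0.3883112 − 0.2565014 = 0.1102478
Ratio = 0.0903646 / 0.1102478 = 0.8196498

0.81965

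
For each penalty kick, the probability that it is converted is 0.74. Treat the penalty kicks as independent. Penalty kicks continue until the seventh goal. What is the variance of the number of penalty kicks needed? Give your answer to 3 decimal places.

3.324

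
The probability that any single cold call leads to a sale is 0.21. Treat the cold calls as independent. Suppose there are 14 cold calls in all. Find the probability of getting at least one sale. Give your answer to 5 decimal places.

0.96312

P(at least one) = 1 − P(none) = 1 − (1 − 0.21)^14
= 1 − 0.0368790 = 0.9631210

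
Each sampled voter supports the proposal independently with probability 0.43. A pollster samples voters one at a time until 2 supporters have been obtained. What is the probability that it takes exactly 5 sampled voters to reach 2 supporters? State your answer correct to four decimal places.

Y = trial on which the second success occurs; negative binomial, r=2, p=0.43.
P(Y=5) = C(4,1) · p^2 · (1−p)^3
= 4 · 0.1849 · 0.18519 = 0.136969

0.1370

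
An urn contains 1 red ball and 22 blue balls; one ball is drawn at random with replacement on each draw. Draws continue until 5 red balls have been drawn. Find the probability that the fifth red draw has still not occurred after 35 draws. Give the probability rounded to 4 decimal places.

0.9830

Needing more than 35 draws ⇔ fewer than 5 successes in the first 35. With X ~ Binomial(35, 0.043478), P(Y > 35) = P(X ≤ 4).
  k=0: C(35,0)·0.043478^0·0.956522^35 = 0.211018
  k=1: C(35,1)·0.043478^1·0.956522^34 = 0.335711
  k=2: C(35,2)·0.043478^2·0.956522^33 = 0.259413
  k=3: C(35,3)·0.043478^3·0.956522^32 = 0.129706
  k=4: C(35,4)·0.043478^4·0.956522^31 = 0.047166
P(X ≤ 4) = 0.983013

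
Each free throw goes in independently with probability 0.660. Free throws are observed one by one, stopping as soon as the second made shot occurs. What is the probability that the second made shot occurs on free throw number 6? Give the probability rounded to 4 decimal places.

Y = trial on which the second success occurs; negative binomial, r=2, p=0.66.
P(Y=6) = C(5,1) · p^2 · (1−p)^4
= 5 · 0.4356 · 0.013363 = 0.029105

0.0291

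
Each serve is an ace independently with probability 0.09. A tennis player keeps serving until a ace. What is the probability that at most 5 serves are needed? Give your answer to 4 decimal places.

0.3760

Y = number of serves to the first success; geometric, p = 0.09.
P(Y ≤ 5) = 1 − (1−p)^5 = 1 − 0.624032 = 0.375968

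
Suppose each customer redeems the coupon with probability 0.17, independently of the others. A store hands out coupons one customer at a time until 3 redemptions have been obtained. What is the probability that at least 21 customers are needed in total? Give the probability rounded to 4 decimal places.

0.3146

Needing more than 20 customers ⇔ fewer than 3 successes in the first 20. With X ~ Binomial(20, 0.17), P(Y > 20) = P(X ≤ 2).
  k=0: C(20,0)·0.17^0·0.83^20 = 0.024075
  k=1: C(20,1)·0.17^1·0.83^19 = 0.098619
  k=2: C(20,2)·0.17^2·0.83^18 = 0.191892
P(X ≤ 2) = 0.314586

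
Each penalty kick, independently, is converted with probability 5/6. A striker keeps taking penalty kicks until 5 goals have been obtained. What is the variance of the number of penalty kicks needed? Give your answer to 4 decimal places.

1.2000

Y = total penalty kicks until the fifth success; negative binomial with r=5, p=0.833333.
Var(Y) = r(1−p)/p² = 5·0.166667 / 0.833333² = 1.200000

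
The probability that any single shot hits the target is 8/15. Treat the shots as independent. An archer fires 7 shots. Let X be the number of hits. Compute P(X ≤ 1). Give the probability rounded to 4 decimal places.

X ~ Binomial(7, 0.533333); P(X ≤ 1) = Σ C(7,k) p^k (1−p)^(7−k) over k:
  k=0: C(7,0)·0.533333^0·0.466667^7 = 0.004820
  k=1: C(7,1)·0.533333^1·0.466667^6 = 0.038560
Total = 0.043380

0.0434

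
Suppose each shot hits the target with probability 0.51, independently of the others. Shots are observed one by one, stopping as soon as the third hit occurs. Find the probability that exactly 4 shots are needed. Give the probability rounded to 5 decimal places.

Y = trial on which the third success occurs; negative binomial, r=3, p=0.51.
P(Y=4) = C(3,2) · p^3 · (1−p)^1
= 3 · 0.13265 · 0.49 = 0.1949970

0.19500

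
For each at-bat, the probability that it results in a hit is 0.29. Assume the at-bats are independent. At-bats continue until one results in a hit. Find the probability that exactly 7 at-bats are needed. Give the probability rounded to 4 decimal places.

0.0371

Geometric (trials to first success), p = 0.29.
P(Y = 7) = (1−p)^6 · p = 0.1281 · 0.29 = 0.037149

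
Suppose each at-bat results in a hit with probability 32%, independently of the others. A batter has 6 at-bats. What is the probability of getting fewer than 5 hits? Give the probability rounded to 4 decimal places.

0.9852

X ~ Binomial(6, 0.32); P(X ≤ 4) = Σ C(6,k) p^k (1−p)^(6−k) over k:
  k=0: C(6,0)·0.32^0·0.68^6 = 0.098867
  k=1: C(6,1)·0.32^1·0.68^5 = 0.279155
  k=2: C(6,2)·0.32^2·0.68^4 = 0.328418
  k=3: C(6,3)·0.32^3·0.68^3 = 0.206066
  k=4: C(6,4)·0.32^4·0.68^2 = 0.072729
Total = 0.985236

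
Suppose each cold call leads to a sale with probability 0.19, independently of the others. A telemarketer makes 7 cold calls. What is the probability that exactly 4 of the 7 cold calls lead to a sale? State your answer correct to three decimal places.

X ~ Binomial(n=7, p=0.19).
P(X=4) = C(7,4) · p^4 · (1−p)^3
= 35 · 0.0013032 · 0.53144 = 0.02424

0.024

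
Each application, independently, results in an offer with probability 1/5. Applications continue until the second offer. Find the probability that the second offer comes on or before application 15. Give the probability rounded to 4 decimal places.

Finishing within 15 applications ⇔ at least 2 successes in the first 15. With X ~ Binomial(15, 0.20), P(Y ≤ 15) = 1 − P(X ≤ 1).
  k=0: C(15,0)·0.20^0·0.80^15 = 0.035184
  k=1: C(15,1)·0.20^1·0.80^14 = 0.131941
1 − 0.167126 = 0.832874

0.8329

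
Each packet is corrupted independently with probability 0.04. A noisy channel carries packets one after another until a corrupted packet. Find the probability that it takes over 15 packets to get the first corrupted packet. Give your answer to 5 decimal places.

0.54209

Y = number of packets to the first success; geometric, p = 0.04.
P(Y > 15) = P(first 15 all fail) = (1−p)^15 = 0.5420864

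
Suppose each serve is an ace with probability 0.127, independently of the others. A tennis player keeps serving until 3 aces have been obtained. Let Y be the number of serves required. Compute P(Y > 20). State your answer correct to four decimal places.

0.5243

Needing more than 20 serves ⇔ fewer than 3 successes in the first 20. With X ~ Binomial(20, 0.127), P(Y > 20) = P(X ≤ 2).
  k=0: C(20,0)·0.127^0·0.873^20 = 0.066113
  k=1: C(20,1)·0.127^1·0.873^19 = 0.192355
  k=2: C(20,2)·0.127^2·0.873^18 = 0.265838
P(X ≤ 2) = 0.524306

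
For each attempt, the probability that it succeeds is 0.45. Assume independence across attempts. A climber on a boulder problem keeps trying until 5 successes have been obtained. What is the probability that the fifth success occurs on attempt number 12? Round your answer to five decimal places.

0.09271

Y = trial on which the fifth success occurs; negative binomial, r=5, p=0.45.
P(Y=12) = C(11,4) · p^5 · (1−p)^7
= 330 · 0.018453 · 0.015224 = 0.0927076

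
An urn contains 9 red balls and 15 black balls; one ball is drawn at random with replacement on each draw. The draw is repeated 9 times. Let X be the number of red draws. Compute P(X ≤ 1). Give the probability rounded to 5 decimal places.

0.09313

X ~ Binomial(9, 0.375); P(X ≤ 1) = Σ C(9,k) p^k (1−p)^(9−k) over k:
  k=0: C(9,0)·0.375^0·0.625^9 = 0.0145519
  k=1: C(9,1)·0.375^1·0.625^8 = 0.0785803
Total = 0.0931323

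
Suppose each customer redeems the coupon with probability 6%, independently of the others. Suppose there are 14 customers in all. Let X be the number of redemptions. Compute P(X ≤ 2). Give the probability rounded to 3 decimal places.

0.952

X ~ Binomial(14, 0.06); P(X ≤ 2) = Σ C(14,k) p^k (1−p)^(14−k) over k:
  k=0: C(14,0)·0.06^0·0.94^14 = 0.42052
  k=1: C(14,1)·0.06^1·0.94^13 = 0.37579
  k=2: C(14,2)·0.06^2·0.94^12 = 0.15591
Total = 0.95222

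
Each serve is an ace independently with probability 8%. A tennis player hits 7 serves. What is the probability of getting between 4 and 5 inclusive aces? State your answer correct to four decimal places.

0.0012

X ~ Binomial(7, 0.08); P(4 ≤ X ≤ 5) = Σ C(7,k) p^k (1−p)^(7−k) over k:
  k=4: C(7,4)·0.08^4·0.92^3 = 0.001116
  k=5: C(7,5)·0.08^5·0.92^2 = 0.000058
Total = 0.001175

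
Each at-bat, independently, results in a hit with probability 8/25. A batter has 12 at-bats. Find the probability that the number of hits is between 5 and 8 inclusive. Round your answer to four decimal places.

0.3280

X ~ Binomial(12, 0.32); P(5 ≤ X ≤ 8) = Σ C(12,k) p^k (1−p)^(12−k) over k:
  k=5: C(12,5)·0.32^5·0.68^7 = 0.178664
  k=6: C(12,6)·0.32^6·0.68^6 = 0.098090
  k=7: C(12,7)·0.32^7·0.68^5 = 0.039566
  k=8: C(12,8)·0.32^8·0.68^4 = 0.011637
Total = 0.327957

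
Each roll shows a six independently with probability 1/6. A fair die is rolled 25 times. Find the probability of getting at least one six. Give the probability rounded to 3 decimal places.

P(at least one) = 1 − P(none) = 1 − (1 − 0.166667)^25
= 1 − 0.01048 = 0.98952

0.990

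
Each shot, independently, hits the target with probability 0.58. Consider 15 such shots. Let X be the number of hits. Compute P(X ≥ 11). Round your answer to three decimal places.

0.174

X ~ Binomial(15, 0.58); P(X ≥ 11) = Σ C(15,k) p^k (1−p)^(15−k) over k:
  k=11: C(15,11)·0.58^11·0.42^4 = 0.10613
  k=12: C(15,12)·0.58^12·0.42^3 = 0.04885
  k=13: C(15,13)·0.58^13·0.42^2 = 0.01557
  k=14: C(15,14)·0.58^14·0.42^1 = 0.00307
  k=15: C(15,15)·0.58^15·0.42^0 = 0.00028
Total = 0.17391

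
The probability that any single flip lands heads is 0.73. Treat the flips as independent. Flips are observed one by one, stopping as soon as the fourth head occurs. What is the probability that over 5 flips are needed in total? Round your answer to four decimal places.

Needing more than 5 flips ⇔ fewer than 4 successes in the first 5. With X ~ Binomial(5, 0.73), P(Y > 5) = P(X ≤ 3).
  k=0: C(5,0)·0.73^0·0.27^5 = 0.001435
  k=1: C(5,1)·0.73^1·0.27^4 = 0.019398
  k=2: C(5,2)·0.73^2·0.27^3 = 0.104891
  k=3: C(5,3)·0.73^3·0.27^2 = 0.283593
P(X ≤ 3) = 0.409317

0.4093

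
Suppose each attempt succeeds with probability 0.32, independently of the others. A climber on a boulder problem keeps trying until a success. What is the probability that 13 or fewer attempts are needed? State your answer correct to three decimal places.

Y = number of attempts to the first success; geometric, p = 0.32.
P(Y ≤ 13) = 1 − (1−p)^13 = 1 − 0.00665 = 0.99335

0.993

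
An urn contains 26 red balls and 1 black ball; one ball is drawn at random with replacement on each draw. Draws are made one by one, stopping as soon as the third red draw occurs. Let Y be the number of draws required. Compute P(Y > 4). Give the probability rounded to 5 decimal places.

Needing more than 4 draws ⇔ fewer than 3 successes in the first 4. With X ~ Binomial(4, 0.962963), P(Y > 4) = P(X ≤ 2).
  k=0: C(4,0)·0.962963^0·0.037037^4 = 0.0000019
  k=1: C(4,1)·0.962963^1·0.037037^3 = 0.0001957
  k=2: C(4,2)·0.962963^2·0.037037^2 = 0.0076321
P(X ≤ 2) = 0.0078297

0.00783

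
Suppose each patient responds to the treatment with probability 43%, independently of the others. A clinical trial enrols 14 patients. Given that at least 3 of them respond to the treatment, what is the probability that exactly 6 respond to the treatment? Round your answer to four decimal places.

X ~ Binomial(14, 0.43). Want P(X=6 | X≥3) = P(X=6) / P(X≥3).
P(X=6) = C(14,6)·0.43^6·0.57^8 = 0.211527
P(X≥3) = 1 − 0.000382 − 0.004036 − 0.019791 = 0.975790
Ratio = 0.211527 / 0.975790 = 0.216775

0.2168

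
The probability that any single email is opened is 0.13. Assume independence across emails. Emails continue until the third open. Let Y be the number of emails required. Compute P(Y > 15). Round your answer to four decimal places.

Needing more than 15 emails ⇔ fewer than 3 successes in the first 15. With X ~ Binomial(15, 0.13), P(Y > 15) = P(X ≤ 2).
  k=0: C(15,0)·0.13^0·0.87^15 = 0.123819
  k=1: C(15,1)·0.13^1·0.87^14 = 0.277526
  k=2: C(15,2)·0.13^2·0.87^13 = 0.290286
P(X ≤ 2) = 0.691632

0.6916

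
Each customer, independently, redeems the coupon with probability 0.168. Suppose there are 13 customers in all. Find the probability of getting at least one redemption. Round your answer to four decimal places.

0.9085

P(at least one) = 1 − P(none) = 1 − (1 − 0.168)^13
= 1 − 0.091538 = 0.908462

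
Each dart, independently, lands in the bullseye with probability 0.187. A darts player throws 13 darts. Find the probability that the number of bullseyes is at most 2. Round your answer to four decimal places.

0.5503

X ~ Binomial(13, 0.187); P(X ≤ 2) = Σ C(13,k) p^k (1−p)^(13−k) over k:
  k=0: C(13,0)·0.187^0·0.813^13 = 0.067792
  k=1: C(13,1)·0.187^1·0.813^12 = 0.202708
  k=2: C(13,2)·0.187^2·0.813^11 = 0.279752
Total = 0.550252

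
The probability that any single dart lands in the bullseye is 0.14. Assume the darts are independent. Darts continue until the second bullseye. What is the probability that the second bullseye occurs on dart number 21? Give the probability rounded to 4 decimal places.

0.0223

Y = trial on which the second success occurs; negative binomial, r=2, p=0.14.
P(Y=21) = C(20,1) · p^2 · (1−p)^19
= 20 · 0.0196 · 0.056947 = 0.022323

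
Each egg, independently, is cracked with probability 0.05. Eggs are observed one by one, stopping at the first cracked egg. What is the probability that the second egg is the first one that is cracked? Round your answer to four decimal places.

Geometric (trials to first success), p = 0.05.
P(Y = 2) = (1−p)^1 · p = 0.95 · 0.05 = 0.047500

0.0475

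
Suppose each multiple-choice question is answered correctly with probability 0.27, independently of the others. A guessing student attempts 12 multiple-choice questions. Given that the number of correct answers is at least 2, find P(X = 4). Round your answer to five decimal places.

X ~ Binomial(12, 0.27). Want P(X=4 | X≥2) = P(X=4) / P(X≥2).
P(X=4) = C(12,4)·0.27^4·0.73^8 = 0.2121500
P(X≥2) = 1 − 0.0229020 − 0.1016474 = 0.8754505
Ratio = 0.2121500 / 0.8754505 = 0.2423324

0.24233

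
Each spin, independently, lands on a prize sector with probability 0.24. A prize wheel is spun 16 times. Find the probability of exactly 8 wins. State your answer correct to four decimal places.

0.0158

X ~ Binomial(n=16, p=0.24).
P(X=8) = C(16,8) · p^8 · (1−p)^8
= 12870 · 1.1008e-05 · 0.1113 = 0.015768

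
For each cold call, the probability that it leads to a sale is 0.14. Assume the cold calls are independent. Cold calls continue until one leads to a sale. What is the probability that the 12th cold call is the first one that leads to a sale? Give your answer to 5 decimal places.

Geometric (trials to first success), p = 0.14.
P(Y = 12) = (1−p)^11 · p = 0.19032 · 0.14 = 0.0266447

0.02664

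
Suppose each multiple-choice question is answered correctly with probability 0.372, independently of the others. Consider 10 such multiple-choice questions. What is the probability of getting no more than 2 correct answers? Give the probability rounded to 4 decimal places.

0.2167

X ~ Binomial(10, 0.372); P(X ≤ 2) = Σ C(10,k) p^k (1−p)^(10−k) over k:
  k=0: C(10,0)·0.372^0·0.628^10 = 0.009541
  k=1: C(10,1)·0.372^1·0.628^9 = 0.056517
  k=2: C(10,2)·0.372^2·0.628^8 = 0.150652
Total = 0.216710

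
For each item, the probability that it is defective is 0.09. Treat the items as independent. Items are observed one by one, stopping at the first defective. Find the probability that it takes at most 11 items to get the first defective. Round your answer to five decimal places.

0.64563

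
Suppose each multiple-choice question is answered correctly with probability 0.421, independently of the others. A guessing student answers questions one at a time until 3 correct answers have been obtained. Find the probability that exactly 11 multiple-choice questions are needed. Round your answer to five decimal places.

0.04241

Y = trial on which the third success occurs; negative binomial, r=3, p=0.421.
P(Y=11) = C(10,2) · p^3 · (1−p)^8
= 45 · 0.074618 · 0.012631 = 0.0424119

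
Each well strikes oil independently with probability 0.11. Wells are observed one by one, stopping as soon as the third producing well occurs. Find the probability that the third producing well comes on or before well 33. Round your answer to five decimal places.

Finishing within 33 wells ⇔ at least 3 successes in the first 33. With X ~ Binomial(33, 0.11), P(Y ≤ 33) = 1 − P(X ≤ 2).
  k=0: C(33,0)·0.11^0·0.89^33 = 0.0213732
  k=1: C(33,1)·0.11^1·0.89^32 = 0.0871740
  k=2: C(33,2)·0.11^2·0.89^31 = 0.1723890
1 − 0.2809362 = 0.7190638

0.71906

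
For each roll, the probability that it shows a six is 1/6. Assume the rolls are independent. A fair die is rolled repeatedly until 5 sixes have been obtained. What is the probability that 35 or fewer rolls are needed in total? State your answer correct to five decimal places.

Finishing within 35 rolls ⇔ at least 5 successes in the first 35. With X ~ Binomial(35, 0.166667), P(Y ≤ 35) = 1 − P(X ≤ 4).
  k=0: C(35,0)·0.166667^0·0.833333^35 = 0.0016930
  k=1: C(35,1)·0.166667^1·0.833333^34 = 0.0118510
  k=2: C(35,2)·0.166667^2·0.833333^33 = 0.0402933
  k=3: C(35,3)·0.166667^3·0.833333^32 = 0.0886454
  k=4: C(35,4)·0.166667^4·0.833333^31 = 0.1418326
1 − 0.2843153 = 0.7156847

0.71568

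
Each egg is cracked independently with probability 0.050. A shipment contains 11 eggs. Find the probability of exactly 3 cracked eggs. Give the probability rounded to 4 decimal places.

0.0137

X ~ Binomial(n=11, p=0.05).
P(X=3) = C(11,3) · p^3 · (1−p)^8
= 165 · 0.000125 · 0.66342 = 0.013683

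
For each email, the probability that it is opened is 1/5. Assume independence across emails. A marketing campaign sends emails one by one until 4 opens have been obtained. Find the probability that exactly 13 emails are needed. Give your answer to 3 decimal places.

0.047

Y = trial on which the fourth success occurs; negative binomial, r=4, p=0.20.
P(Y=13) = C(12,3) · p^4 · (1−p)^9
= 220 · 0.0016 · 0.13422 = 0.04724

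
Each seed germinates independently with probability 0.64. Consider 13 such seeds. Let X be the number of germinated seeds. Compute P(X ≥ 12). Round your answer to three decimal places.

X ~ Binomial(13, 0.64); P(X ≥ 12) = Σ C(13,k) p^k (1−p)^(13−k) over k:
  k=12: C(13,12)·0.64^12·0.36^1 = 0.02210
  k=13: C(13,13)·0.64^13·0.36^0 = 0.00302
Total = 0.02512

0.025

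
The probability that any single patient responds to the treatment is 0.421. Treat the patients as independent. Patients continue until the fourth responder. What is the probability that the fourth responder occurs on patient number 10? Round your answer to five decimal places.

0.09942

Y = trial on which the fourth success occurs; negative binomial, r=4, p=0.421.
P(Y=10) = C(9,3) · p^4 · (1−p)^6
= 84 · 0.031414 · 0.037677 = 0.0994212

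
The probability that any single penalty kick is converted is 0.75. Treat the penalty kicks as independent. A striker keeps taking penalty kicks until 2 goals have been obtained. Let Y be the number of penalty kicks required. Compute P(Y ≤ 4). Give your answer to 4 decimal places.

0.9492

Finishing within 4 penalty kicks ⇔ at least 2 successes in the first 4. With X ~ Binomial(4, 0.75), P(Y ≤ 4) = 1 − P(X ≤ 1).
  k=0: C(4,0)·0.75^0·0.25^4 = 0.003906
  k=1: C(4,1)·0.75^1·0.25^3 = 0.046875
1 − 0.050781 = 0.949219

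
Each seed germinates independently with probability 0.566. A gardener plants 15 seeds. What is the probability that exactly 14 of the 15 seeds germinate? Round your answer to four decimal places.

X ~ Binomial(n=15, p=0.566).
P(X=14) = C(15,14) · p^14 · (1−p)^1
= 15 · 0.00034628 · 0.434 = 0.002254

0.0023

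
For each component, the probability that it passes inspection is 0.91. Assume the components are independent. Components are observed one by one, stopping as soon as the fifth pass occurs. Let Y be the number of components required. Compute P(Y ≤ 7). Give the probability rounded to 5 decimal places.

Finishing within 7 components ⇔ at least 5 successes in the first 7. With X ~ Binomial(7, 0.91), P(Y ≤ 7) = 1 − P(X ≤ 4).
  k=0: C(7,0)·0.91^0·0.09^7 = 0.0000000
  k=1: C(7,1)·0.91^1·0.09^6 = 0.0000034
  k=2: C(7,2)·0.91^2·0.09^5 = 0.0001027
  k=3: C(7,3)·0.91^3·0.09^4 = 0.0017305
  k=4: C(7,4)·0.91^4·0.09^3 = 0.0174969
1 − 0.0193335 = 0.9806665

0.98067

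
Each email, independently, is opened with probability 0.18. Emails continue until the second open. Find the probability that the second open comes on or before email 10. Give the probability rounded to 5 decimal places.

0.56084

Finishing within 10 emails ⇔ at least 2 successes in the first 10. With X ~ Binomial(10, 0.18), P(Y ≤ 10) = 1 − P(X ≤ 1).
  k=0: C(10,0)·0.18^0·0.82^10 = 0.1374480
  k=1: C(10,1)·0.18^1·0.82^9 = 0.3017152
1 − 0.4391632 = 0.5608368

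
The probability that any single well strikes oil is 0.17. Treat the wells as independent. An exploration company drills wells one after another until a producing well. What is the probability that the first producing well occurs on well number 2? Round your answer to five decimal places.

0.14110

Geometric (trials to first success), p = 0.17.
P(Y = 2) = (1−p)^1 · p = 0.83 · 0.17 = 0.1411000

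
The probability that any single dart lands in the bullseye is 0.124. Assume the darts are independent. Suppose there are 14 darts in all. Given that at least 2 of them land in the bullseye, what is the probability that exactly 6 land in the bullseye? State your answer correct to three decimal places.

X ~ Binomial(14, 0.124). Want P(X=6 | X≥2) = P(X=6) / P(X≥2).
P(X=6) = C(14,6)·0.124^6·0.876^8 = 0.00379
P(X≥2) = 1 − 0.15670 − 0.31053 = 0.53277
Ratio = 0.00379 / 0.53277 = 0.00711

0.007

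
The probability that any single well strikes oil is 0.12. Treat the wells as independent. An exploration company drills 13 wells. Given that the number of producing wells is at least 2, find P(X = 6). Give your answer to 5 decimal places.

0.00442

X ~ Binomial(13, 0.12). Want P(X=6 | X≥2) = P(X=6) / P(X≥2).
P(X=6) = C(13,6)·0.12^6·0.88^7 = 0.0020940
P(X≥2) = 1 − 0.1897906 − 0.3364470 = 0.4737624
Ratio = 0.0020940 / 0.4737624 = 0.0044200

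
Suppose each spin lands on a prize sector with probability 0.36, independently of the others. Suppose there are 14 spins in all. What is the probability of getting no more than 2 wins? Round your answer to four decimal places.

0.0729

X ~ Binomial(14, 0.36); P(X ≤ 2) = Σ C(14,k) p^k (1−p)^(14−k) over k:
  k=0: C(14,0)·0.36^0·0.64^14 = 0.001934
  k=1: C(14,1)·0.36^1·0.64^13 = 0.015232
  k=2: C(14,2)·0.36^2·0.64^12 = 0.055694
Total = 0.072860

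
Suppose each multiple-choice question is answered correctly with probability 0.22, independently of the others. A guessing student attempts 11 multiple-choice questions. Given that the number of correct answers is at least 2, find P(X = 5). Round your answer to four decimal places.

X ~ Binomial(11, 0.22). Want P(X=5 | X≥2) = P(X=5) / P(X≥2).
P(X=5) = C(11,5)·0.22^5·0.78^6 = 0.053620
P(X≥2) = 1 − 0.065019 − 0.201726 = 0.733255
Ratio = 0.053620 / 0.733255 = 0.073125

0.0731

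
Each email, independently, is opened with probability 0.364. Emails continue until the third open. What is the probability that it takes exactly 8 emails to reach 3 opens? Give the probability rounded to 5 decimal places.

0.10539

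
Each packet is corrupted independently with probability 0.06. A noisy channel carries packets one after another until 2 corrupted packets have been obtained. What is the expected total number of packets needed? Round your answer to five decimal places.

Y = total packets until the second success; negative binomial with r=2, p=0.06.
E[Y] = r / p = 2 / 0.06 = 33.3333333

33.33333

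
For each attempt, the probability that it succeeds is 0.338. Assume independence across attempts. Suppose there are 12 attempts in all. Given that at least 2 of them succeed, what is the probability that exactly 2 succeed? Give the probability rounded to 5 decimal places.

0.12837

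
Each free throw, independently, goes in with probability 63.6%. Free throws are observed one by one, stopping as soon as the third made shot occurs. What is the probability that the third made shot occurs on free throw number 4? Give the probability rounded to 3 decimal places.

0.281

Y = trial on which the third success occurs; negative binomial, r=3, p=0.636.
P(Y=4) = C(3,2) · p^3 · (1−p)^1
= 3 · 0.25726 · 0.364 = 0.28093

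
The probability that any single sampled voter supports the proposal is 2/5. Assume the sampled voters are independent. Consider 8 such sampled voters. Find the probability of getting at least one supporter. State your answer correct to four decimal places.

0.9832

P(at least one) = 1 − P(none) = 1 − (1 − 0.40)^8
= 1 − 0.016796 = 0.983204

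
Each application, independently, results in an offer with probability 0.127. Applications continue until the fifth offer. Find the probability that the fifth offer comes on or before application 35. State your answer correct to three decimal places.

Finishing within 35 applications ⇔ at least 5 successes in the first 35. With X ~ Binomial(35, 0.127), P(Y ≤ 35) = 1 − P(X ≤ 4).
  k=0: C(35,0)·0.127^0·0.873^35 = 0.00862
  k=1: C(35,1)·0.127^1·0.873^34 = 0.04389
  k=2: C(35,2)·0.127^2·0.873^33 = 0.10854
  k=3: C(35,3)·0.127^3·0.873^32 = 0.17369
  k=4: C(35,4)·0.127^4·0.873^31 = 0.20214
1 − 0.53688 = 0.46312

0.463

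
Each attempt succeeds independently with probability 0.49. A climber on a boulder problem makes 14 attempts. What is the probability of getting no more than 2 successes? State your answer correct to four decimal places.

X ~ Binomial(14, 0.49); P(X ≤ 2) = Σ C(14,k) p^k (1−p)^(14−k) over k:
  k=0: C(14,0)·0.49^0·0.51^14 = 0.000081
  k=1: C(14,1)·0.49^1·0.51^13 = 0.001083
  k=2: C(14,2)·0.49^2·0.51^12 = 0.006765
Total = 0.007929

0.0079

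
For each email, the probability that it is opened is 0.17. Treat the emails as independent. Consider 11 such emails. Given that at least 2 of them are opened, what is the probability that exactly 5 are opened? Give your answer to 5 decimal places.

X ~ Binomial(11, 0.17). Want P(X=5 | X≥2) = P(X=5) / P(X≥2).
P(X=5) = C(11,5)·0.17^5·0.83^6 = 0.0214464
P(X≥2) = 1 − 0.1287831 − 0.2901500 = 0.5810669
Ratio = 0.0214464 / 0.5810669 = 0.0369087

0.03691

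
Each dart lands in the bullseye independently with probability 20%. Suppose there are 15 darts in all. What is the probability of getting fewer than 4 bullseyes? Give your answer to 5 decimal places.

X ~ Binomial(15, 0.20); P(X ≤ 3) = Σ C(15,k) p^k (1−p)^(15−k) over k:
  k=0: C(15,0)·0.20^0·0.80^15 = 0.0351844
  k=1: C(15,1)·0.20^1·0.80^14 = 0.1319414
  k=2: C(15,2)·0.20^2·0.80^13 = 0.2308974
  k=3: C(15,3)·0.20^3·0.80^12 = 0.2501389
Total = 0.6481621

0.64816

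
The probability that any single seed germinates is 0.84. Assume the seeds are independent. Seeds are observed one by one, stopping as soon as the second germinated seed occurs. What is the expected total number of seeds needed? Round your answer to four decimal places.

Y = total seeds until the second success; negative binomial with r=2, p=0.84.
E[Y] = r / p = 2 / 0.84 = 2.380952

2.3810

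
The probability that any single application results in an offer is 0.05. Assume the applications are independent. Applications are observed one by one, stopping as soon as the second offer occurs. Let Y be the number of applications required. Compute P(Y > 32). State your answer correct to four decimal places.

0.5200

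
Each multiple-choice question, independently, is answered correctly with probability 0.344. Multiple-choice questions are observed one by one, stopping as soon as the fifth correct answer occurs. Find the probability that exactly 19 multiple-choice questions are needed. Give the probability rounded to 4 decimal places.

0.0403

Y = trial on which the fifth success occurs; negative binomial, r=5, p=0.344.
P(Y=19) = C(18,4) · p^5 · (1−p)^14
= 3060 · 0.0048172 · 0.0027331 = 0.040287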